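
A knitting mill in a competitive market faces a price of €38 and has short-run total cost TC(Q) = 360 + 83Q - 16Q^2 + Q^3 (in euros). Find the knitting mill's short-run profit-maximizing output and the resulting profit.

Profit = -€198 at Q = 9

AVC = 83 - 16Q + Q^2 has its minimum €19 at Q = 8; price €38 clears that bar, so the firm operates.
With MC = 83 - 32Q + 3Q^2, P = MC on the upward-sloping part at Q* = 9.
TR = 38·9 = 342. TC = 360 + 180 = 540. Profit = 342 − 540 = -€198.
Shutting down would mean losing the fixed cost of €360, so operating at a loss of €198 is better by €162.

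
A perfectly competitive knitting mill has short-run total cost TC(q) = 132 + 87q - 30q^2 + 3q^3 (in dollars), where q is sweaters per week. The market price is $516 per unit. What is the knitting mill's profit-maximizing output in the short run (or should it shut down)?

Strip out fixed cost: VC = 87q - 30q^2 + 3q^3. Then AVC = 87 - 30q + 3q^2 and MC = 87 - 60q + 9q^2.
The AVC parabola has its vertex at q = 30/6 = 5, where AVC = 87 - 30·5 + 3·5^2 = $12.
P = $516 exceeds min AVC = $12, so the firm stays open.
Set P = MC: 516 = 87 - 60q + 9q^2 → -429 - 60q + 9q^2 = 0. The roots are q = -13/3 and q = 11; the profit-maximizing output is on the rising part of MC, so q* = 11.
Check: AVC at q = 11 is $120 ≤ P, so revenue covers variable cost.
Profit = P·q − TC = 516·11 − 1452 = $4224.

Produce at q = 11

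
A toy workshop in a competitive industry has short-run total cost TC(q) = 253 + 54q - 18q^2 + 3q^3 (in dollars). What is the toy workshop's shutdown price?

The firm shuts down when price falls below the minimum of average variable cost. AVC = VC/q = 54 - 18q + 3q^2.
dAVC/dq = -18 + 6q = 0 gives q = 3. min AVC = 54 - 18·3 + 3·3^2 = 27.
For P < $27 the firm produces nothing.

$27 per unit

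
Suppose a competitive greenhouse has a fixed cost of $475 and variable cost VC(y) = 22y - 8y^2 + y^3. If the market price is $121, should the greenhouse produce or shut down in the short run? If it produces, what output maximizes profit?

Produce at y = 9

Strip out fixed cost: VC = 22y - 8y^2 + y^3. Then AVC = 22 - 8y + y^2 and MC = 22 - 16y + 3y^2.
AVC hits its minimum where MC = AVC, at y = 4, giving min AVC = 22 - 8·4 + 4^2 = $6.
Since P = $121 ≥ min AVC = $6, price covers variable cost and the firm should produce.
P = MC gives -99 - 16y + 3y^2 = 0, with roots -11/3 and 9. Take the larger (rising MC): y* = 9.
Check: AVC at y = 9 is $31 ≤ P, so revenue covers variable cost.
Profit = P·y − TC = 121·9 − 754 = $335.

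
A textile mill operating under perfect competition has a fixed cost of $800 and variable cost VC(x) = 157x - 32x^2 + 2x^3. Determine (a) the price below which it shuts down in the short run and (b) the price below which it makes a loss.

Shutdown price = $29; break-even price = $117

Shutdown price = min AVC. AVC = 157 - 32x + 2x^2, with vertex at x = 8 and minimum $29.
ATC = 800/x + 157 - 32x + 2x^2. Setting dATC/dx = −800/x^2 − 32 + 4x = 0 gives x = 10 (since 4·10^3 − 32·10^2 = 800).
min ATC = 800/10 + 157 − 32·10 + 2·10^2 = $117. That is the break-even price.
For $29 ≤ P < $117 the firm produces at a loss; below $29 it shuts down.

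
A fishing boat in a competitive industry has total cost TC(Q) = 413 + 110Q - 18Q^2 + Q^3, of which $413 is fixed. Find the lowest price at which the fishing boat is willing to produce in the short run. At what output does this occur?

Short-run supply begins at min AVC. From VC = 110Q - 18Q^2 + Q^3, AVC = 110 - 18Q + Q^2.
At the minimum of AVC, MC = AVC. MC = 110 - 36Q + 3Q^2; setting MC = AVC gives 2Q^2 - 18Q = 0, so Q = 9. min AVC = 29.
For P < $29 the firm produces nothing.

$29 per unit, at Q = 9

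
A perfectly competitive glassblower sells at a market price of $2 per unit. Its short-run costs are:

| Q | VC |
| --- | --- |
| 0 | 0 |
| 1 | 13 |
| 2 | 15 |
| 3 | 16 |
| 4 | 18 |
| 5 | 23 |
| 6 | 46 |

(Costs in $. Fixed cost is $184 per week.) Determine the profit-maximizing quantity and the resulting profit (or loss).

Profit at each row (π = 2Q − TC): Q=0: -184; Q=1: -195; Q=2: -195; Q=3: -194; Q=4: -194; Q=5: -197; Q=6: -218.
Profit is highest at Q = 0. Equivalently, the lowest AVC in the table is 18/4 ≈ $4.50 at Q = 4, and P = $2 falls below it — price never covers variable cost, so the firm shuts down and loses only its fixed cost.

Q = 0 (shut down); profit = -$184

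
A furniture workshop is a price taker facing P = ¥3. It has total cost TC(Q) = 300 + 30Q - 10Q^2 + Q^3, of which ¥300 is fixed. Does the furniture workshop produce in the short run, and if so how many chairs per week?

Shut down

Strip out fixed cost: VC = 30Q - 10Q^2 + Q^3. Then AVC = 30 - 10Q + Q^2 and MC = 30 - 20Q + 3Q^2.
The AVC parabola has its vertex at Q = 10/2 = 5, where AVC = 30 - 10·5 + 5^2 = ¥5.
With P < min AVC (¥3 < ¥5), every unit sold adds to the loss.
Best response: produce nothing and absorb the ¥300 fixed cost.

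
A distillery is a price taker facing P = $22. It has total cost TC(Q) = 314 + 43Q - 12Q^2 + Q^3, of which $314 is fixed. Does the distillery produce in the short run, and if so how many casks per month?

Variable cost is VC = 43Q - 12Q^2 + Q^3, so AVC = VC/Q = 43 - 12Q + Q^2 and MC = dTC/dQ = 43 - 24Q + 3Q^2.
AVC hits its minimum where MC = AVC, at Q = 6, giving min AVC = 43 - 12·6 + 6^2 = $7.
P = $22 exceeds min AVC = $7, so the firm stays open.
Set P = MC: 22 = 43 - 24Q + 3Q^2 → 21 - 24Q + 3Q^2 = 0. The roots are Q = 1 and Q = 7; the profit-maximizing output is on the rising part of MC, so Q* = 7.
Check: AVC at Q = 7 is $8 ≤ P, so revenue covers variable cost.
Profit = P·Q − TC = 22·7 − 370 = -$216, a loss, but smaller than the $314 fixed cost the firm would lose by shutting down.

Produce at Q = 7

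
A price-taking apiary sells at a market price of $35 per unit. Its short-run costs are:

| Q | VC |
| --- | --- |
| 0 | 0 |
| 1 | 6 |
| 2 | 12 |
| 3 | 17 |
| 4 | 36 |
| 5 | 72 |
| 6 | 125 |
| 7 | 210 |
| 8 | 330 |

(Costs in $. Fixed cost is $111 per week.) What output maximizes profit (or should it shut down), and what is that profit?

Profit at each row (π = 35Q − TC): Q=0: -111; Q=1: -82; Q=2: -53; Q=3: -23; Q=4: -7; Q=5: -8; Q=6: -26; Q=7: -76; Q=8: -161.
Profit is maximized at Q = 4. AVC there is 36/4 = $9 ≤ P, so producing beats shutting down (which would give -$111).

Q = 4; profit = -$7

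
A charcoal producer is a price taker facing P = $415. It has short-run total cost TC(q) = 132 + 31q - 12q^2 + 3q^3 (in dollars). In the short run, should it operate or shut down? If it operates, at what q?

Produce at q = 8

Variable cost is VC = 31q - 12q^2 + 3q^3, so AVC = VC/q = 31 - 12q + 3q^2 and MC = dTC/dq = 31 - 24q + 9q^2.
AVC is minimized where dAVC/dq = -12 + 6q = 0, at q = 2; min AVC = 31 - 12·2 + 3·2^2 = $19.
P = $415 exceeds min AVC = $19, so the firm stays open.
Set P = MC: 415 = 31 - 24q + 9q^2 → -384 - 24q + 9q^2 = 0. The roots are q = -16/3 and q = 8; the profit-maximizing output is on the rising part of MC, so q* = 8.
Check: AVC at q = 8 is $127 ≤ P, so revenue covers variable cost.
Profit = P·q − TC = 415·8 − 1148 = $2172.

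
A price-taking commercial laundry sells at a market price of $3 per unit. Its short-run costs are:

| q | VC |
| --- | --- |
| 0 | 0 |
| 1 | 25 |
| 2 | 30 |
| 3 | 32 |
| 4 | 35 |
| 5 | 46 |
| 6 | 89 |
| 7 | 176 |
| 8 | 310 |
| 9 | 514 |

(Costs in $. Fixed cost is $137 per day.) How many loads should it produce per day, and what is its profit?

Compute π = P·q − TC at each output: q=0: -137; q=1: -159; q=2: -161; q=3: -160; q=4: -160; q=5: -168; q=6: -208; q=7: -292; q=8: -423; q=9: -624.
Profit is highest at q = 0. Equivalently, the lowest AVC in the table is 35/4 ≈ $8.75 at q = 4, and P = $3 falls below it — price never covers variable cost, so the firm shuts down and loses only its fixed cost.

q = 0 (shut down); profit = -$137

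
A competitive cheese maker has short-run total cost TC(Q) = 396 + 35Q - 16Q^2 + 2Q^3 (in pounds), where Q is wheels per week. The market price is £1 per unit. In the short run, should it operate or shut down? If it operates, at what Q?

From TC, MC = TC'(Q) = 35 - 32Q + 6Q^2 and AVC = VC/Q = 35 - 16Q + 2Q^2.
The AVC parabola has its vertex at Q = 16/4 = 4, where AVC = 35 - 16·4 + 2·4^2 = £3.
Since P = £1 < min AVC = £3, price fails to cover variable cost at any output.
The firm minimizes its loss by shutting down and losing only its fixed cost of £396.

Shut down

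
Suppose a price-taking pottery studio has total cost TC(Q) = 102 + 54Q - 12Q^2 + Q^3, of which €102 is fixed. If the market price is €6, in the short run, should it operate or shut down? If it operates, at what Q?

Shut down

From TC, MC = TC'(Q) = 54 - 24Q + 3Q^2 and AVC = VC/Q = 54 - 12Q + Q^2.
The AVC parabola has its vertex at Q = 12/2 = 6, where AVC = 54 - 12·6 + 6^2 = €18.
Since P = €6 < min AVC = €18, price fails to cover variable cost at any output.
Shutting down limits the loss to fixed cost, €102.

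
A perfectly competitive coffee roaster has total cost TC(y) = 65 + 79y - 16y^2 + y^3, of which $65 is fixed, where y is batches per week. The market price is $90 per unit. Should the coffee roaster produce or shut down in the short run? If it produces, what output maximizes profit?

From TC, MC = TC'(y) = 79 - 32y + 3y^2 and AVC = VC/y = 79 - 16y + y^2.
The AVC parabola has its vertex at y = 16/2 = 8, where AVC = 79 - 16·8 + 8^2 = $15.
P = $90 exceeds min AVC = $15, so the firm stays open.
Solving P = MC: -11 - 32y + 3y^2 = 0 ⇒ y = -1/3 or 11. On the upward-sloping branch, y* = 11.
Check: AVC at y = 11 is $24 ≤ P, so revenue covers variable cost.
Profit = P·y − TC = 90·11 − 329 = $661.

Produce at y = 11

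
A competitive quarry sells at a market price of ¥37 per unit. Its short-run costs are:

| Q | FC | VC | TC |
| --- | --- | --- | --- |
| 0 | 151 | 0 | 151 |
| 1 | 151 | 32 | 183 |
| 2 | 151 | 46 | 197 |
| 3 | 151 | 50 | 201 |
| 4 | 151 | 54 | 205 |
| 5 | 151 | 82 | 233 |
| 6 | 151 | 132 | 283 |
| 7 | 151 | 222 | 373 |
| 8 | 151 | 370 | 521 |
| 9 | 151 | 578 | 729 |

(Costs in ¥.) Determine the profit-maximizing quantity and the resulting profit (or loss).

Tabulate TR − TC: Q=0: -151; Q=1: -146; Q=2: -123; Q=3: -90; Q=4: -57; Q=5: -48; Q=6: -61; Q=7: -114; Q=8: -225; Q=9: -396.
Profit is maximized at Q = 5. AVC there is 82/5 = ¥16.40 ≤ P, so producing beats shutting down (which would give -¥151).

Q = 5; profit = -¥48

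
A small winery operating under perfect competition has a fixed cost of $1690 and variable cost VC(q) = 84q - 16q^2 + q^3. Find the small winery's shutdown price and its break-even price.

Shutdown price = $20; break-even price = $175

AVC = 84 - 16q + q^2; minimized at q = 8, giving min AVC = $20. That is the shutdown price.
ATC = 1690/q + 84 - 16q + q^2. Setting dATC/dq = −1690/q^2 − 16 + 2q = 0 gives q = 13 (since 2·13^3 − 16·13^2 = 1690).
min ATC = 1690/13 + 84 − 16·13 + 13^2 = $175. That is the break-even price.
Between these two prices the firm operates at a loss; above $175 it earns a profit.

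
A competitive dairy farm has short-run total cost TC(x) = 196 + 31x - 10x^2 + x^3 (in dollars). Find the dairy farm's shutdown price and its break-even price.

Shutdown price = $6; break-even price = $38

AVC = 31 - 10x + x^2; minimized at x = 5, giving min AVC = $6. That is the shutdown price.
ATC = 196/x + 31 - 10x + x^2. Setting dATC/dx = −196/x^2 − 10 + 2x = 0 gives x = 7 (since 2·7^3 − 10·7^2 = 196).
min ATC = 196/7 + 31 − 10·7 + 7^2 = $38. That is the break-even price.
Between these two prices the firm operates at a loss; above $38 it earns a profit.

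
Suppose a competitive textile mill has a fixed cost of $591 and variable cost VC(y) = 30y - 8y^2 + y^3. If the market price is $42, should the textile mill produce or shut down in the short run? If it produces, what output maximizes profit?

Produce at y = 6

Strip out fixed cost: VC = 30y - 8y^2 + y^3. Then AVC = 30 - 8y + y^2 and MC = 30 - 16y + 3y^2.
The AVC parabola has its vertex at y = 8/2 = 4, where AVC = 30 - 8·4 + 4^2 = $14.
Since P = $42 ≥ min AVC = $14, price covers variable cost and the firm should produce.
Solving P = MC: -12 - 16y + 3y^2 = 0 ⇒ y = -2/3 or 6. On the upward-sloping branch, y* = 6.
Check: AVC at y = 6 is $18 ≤ P, so revenue covers variable cost.
Profit = P·y − TC = 42·6 − 699 = -$447, a loss, but smaller than the $591 fixed cost the firm would lose by shutting down.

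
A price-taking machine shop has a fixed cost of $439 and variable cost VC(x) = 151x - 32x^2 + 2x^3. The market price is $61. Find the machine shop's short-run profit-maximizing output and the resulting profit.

AVC = 151 - 32x + 2x^2 has its minimum $23 at x = 8; price $61 clears that bar, so the firm operates.
With MC = 151 - 64x + 6x^2, P = MC on the upward-sloping part at x* = 9.
TR = 61·9 = 549. TC = 439 + 225 = 664. Profit = 549 − 664 = -$115.
By producing, the firm covers all variable cost plus $324 of fixed cost; shutting down would lose the full $439.

Profit = -$115 at x = 9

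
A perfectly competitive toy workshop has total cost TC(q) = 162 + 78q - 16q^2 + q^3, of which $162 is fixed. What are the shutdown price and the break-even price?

Shutdown price = min AVC. AVC = 78 - 16q + q^2, with vertex at q = 8 and minimum $14.
ATC = 162/q + 78 - 16q + q^2. Setting dATC/dq = −162/q^2 − 16 + 2q = 0 gives q = 9 (since 2·9^3 − 16·9^2 = 162).
min ATC = 162/9 + 78 − 16·9 + 9^2 = $33. That is the break-even price.
Between these two prices the firm operates at a loss; above $33 it earns a profit.

Shutdown price = $14; break-even price = $33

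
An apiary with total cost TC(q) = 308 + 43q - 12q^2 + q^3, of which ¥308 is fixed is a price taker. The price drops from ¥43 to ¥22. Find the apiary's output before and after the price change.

AVC = 43 - 12q + q^2, minimized at q = 6 where min AVC = ¥7. MC = 43 - 24q + 3q^2.
At P = ¥43 ≥ min AVC, set P = MC on the rising branch: q = 8.
At P = ¥22 ≥ min AVC, set P = MC: q = 7. The firm stays open but cuts output.

Output falls from 8 to 7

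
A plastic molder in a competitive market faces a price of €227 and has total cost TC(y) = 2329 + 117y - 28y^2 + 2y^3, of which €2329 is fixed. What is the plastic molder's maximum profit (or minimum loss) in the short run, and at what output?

Profit = -€393 at y = 11

AVC = 117 - 28y + 2y^2 has its minimum €19 at y = 7; price €227 clears that bar, so the firm operates.
With MC = 117 - 56y + 6y^2, P = MC on the upward-sloping part at y* = 11.
TR = 227·11 = 2497. TC = 2329 + 561 = 2890. Profit = 2497 − 2890 = -€393.
That loss of €393 beats the €2329 the firm would lose by shutting down; producing recovers €1936 of fixed cost.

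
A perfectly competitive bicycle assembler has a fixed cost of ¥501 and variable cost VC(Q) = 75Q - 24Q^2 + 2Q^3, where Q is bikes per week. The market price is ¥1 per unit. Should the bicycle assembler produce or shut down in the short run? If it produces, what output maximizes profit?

Strip out fixed cost: VC = 75Q - 24Q^2 + 2Q^3. Then AVC = 75 - 24Q + 2Q^2 and MC = 75 - 48Q + 6Q^2.
AVC is minimized where dAVC/dQ = -24 + 4Q = 0, at Q = 6; min AVC = 75 - 24·6 + 2·6^2 = ¥3.
Since P = ¥1 < min AVC = ¥3, price fails to cover variable cost at any output.
The firm minimizes its loss by shutting down and losing only its fixed cost of ¥501.

Shut down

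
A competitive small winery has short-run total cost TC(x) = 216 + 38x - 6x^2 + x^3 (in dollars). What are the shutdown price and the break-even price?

AVC = 38 - 6x + x^2; minimized at x = 3, giving min AVC = $29. That is the shutdown price.
ATC = 216/x + 38 - 6x + x^2. Setting dATC/dx = −216/x^2 − 6 + 2x = 0 gives x = 6 (since 2·6^3 − 6·6^2 = 216).
min ATC = 216/6 + 38 − 6·6 + 6^2 = $74. That is the break-even price.
For $29 ≤ P < $74 the firm produces at a loss; below $29 it shuts down.

Shutdown price = $29; break-even price = $74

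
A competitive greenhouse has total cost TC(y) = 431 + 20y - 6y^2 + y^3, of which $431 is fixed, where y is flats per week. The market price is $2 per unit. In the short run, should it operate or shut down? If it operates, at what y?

Strip out fixed cost: VC = 20y - 6y^2 + y^3. Then AVC = 20 - 6y + y^2 and MC = 20 - 12y + 3y^2.
The AVC parabola has its vertex at y = 6/2 = 3, where AVC = 20 - 6·3 + 3^2 = $11.
With P < min AVC ($2 < $11), every unit sold adds to the loss.
Shutting down limits the loss to fixed cost, $431.

Shut down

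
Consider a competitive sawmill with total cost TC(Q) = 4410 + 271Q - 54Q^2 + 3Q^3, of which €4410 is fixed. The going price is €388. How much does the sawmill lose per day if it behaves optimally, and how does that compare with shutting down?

AVC = 271 - 54Q + 3Q^2; min AVC = €28 at Q = 9. Since P = €388 ≥ min AVC, the firm produces.
MC = 271 - 108Q + 9Q^2. Setting P = MC and taking the root on the rising branch gives Q* = 13.
TR = 388·13 = 5044. TC = 4410 + 988 = 5398. Profit = 5044 − 5398 = -€354.
Shutting down would mean losing the fixed cost of €4410, so operating at a loss of €354 is better by €4056.

Profit = -€354 at Q = 13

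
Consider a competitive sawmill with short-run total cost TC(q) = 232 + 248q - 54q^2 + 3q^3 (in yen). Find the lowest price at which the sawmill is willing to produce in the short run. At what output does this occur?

The shutdown price is the minimum of AVC. VC = 248q - 54q^2 + 3q^3, so AVC = 248 - 54q + 3q^2.
dAVC/dq = -54 + 6q = 0 gives q = 9. min AVC = 248 - 54·9 + 3·9^2 = 5.
For P < ¥5 the firm produces nothing.

¥5 per unit, at q = 9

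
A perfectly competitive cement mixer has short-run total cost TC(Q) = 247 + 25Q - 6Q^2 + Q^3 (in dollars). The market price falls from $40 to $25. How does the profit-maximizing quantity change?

Output falls from 5 to 4

MC = 25 - 12Q + 3Q^2; the shutdown threshold is min AVC = $16 (at Q = 3).
With P = $40 above the shutdown price, P = MC gives Q = 5.
At P = $25 ≥ min AVC, set P = MC: Q = 4. The firm stays open but cuts output.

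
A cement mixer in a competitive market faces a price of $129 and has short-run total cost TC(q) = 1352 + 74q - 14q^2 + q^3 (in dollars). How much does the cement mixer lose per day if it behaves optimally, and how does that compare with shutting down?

Profit = -$384 at q = 11

AVC = 74 - 14q + q^2; min AVC = $25 at q = 7. Since P = $129 ≥ min AVC, the firm produces.
MC = 74 - 28q + 3q^2. Setting P = MC and taking the root on the rising branch gives q* = 11.
TR = 129·11 = 1419. TC = 1352 + 451 = 1803. Profit = 1419 − 1803 = -$384.
By producing, the firm covers all variable cost plus $968 of fixed cost; shutting down would lose the full $1352.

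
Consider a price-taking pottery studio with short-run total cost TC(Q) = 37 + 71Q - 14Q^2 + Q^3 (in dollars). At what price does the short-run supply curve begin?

The firm shuts down when price falls below the minimum of average variable cost. AVC = VC/Q = 71 - 14Q + Q^2.
dAVC/dQ = -14 + 2Q = 0 gives Q = 7. min AVC = 71 - 14·7 + 7^2 = 22.
The firm shuts down for any P below $22.

$22 per unit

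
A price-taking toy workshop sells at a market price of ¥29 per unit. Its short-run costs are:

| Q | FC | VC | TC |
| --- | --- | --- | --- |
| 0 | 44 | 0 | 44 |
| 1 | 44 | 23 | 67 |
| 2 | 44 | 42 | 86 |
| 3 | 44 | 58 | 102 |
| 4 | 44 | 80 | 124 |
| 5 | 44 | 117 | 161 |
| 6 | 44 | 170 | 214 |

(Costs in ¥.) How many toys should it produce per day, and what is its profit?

Q = 4; profit = -¥8

Tabulate TR − TC: Q=0: -44; Q=1: -38; Q=2: -28; Q=3: -15; Q=4: -8; Q=5: -16; Q=6: -40.
Profit is maximized at Q = 4. AVC there is 80/4 = ¥20 ≤ P, so producing beats shutting down (which would give -¥44).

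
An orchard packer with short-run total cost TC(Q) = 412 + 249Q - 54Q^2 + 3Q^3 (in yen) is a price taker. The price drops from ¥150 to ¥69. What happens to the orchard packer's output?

MC = 249 - 108Q + 9Q^2; the shutdown threshold is min AVC = ¥6 (at Q = 9).
At P = ¥150 ≥ min AVC, set P = MC on the rising branch: Q = 11.
At P = ¥69 ≥ min AVC, set P = MC: Q = 10. The firm stays open but cuts output.

Output falls from 11 to 10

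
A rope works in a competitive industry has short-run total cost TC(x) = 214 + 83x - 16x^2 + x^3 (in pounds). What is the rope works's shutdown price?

Short-run supply begins at min AVC. From VC = 83x - 16x^2 + x^3, AVC = 83 - 16x + x^2.
At the minimum of AVC, MC = AVC. MC = 83 - 32x + 3x^2; setting MC = AVC gives 2x^2 - 16x = 0, so x = 8. min AVC = 19.
For P < £19 the firm produces nothing.

£19 per unit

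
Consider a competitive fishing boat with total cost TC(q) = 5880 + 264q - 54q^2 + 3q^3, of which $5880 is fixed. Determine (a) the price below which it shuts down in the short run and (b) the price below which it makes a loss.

Shutdown price = $21; break-even price = $516

AVC = 264 - 54q + 3q^2; minimized at q = 9, giving min AVC = $21. That is the shutdown price.
ATC = 5880/q + 264 - 54q + 3q^2. Setting dATC/dq = −5880/q^2 − 54 + 6q = 0 gives q = 14 (since 6·14^3 − 54·14^2 = 5880).
min ATC = 5880/14 + 264 − 54·14 + 3·14^2 = $516. That is the break-even price.
Between these two prices the firm operates at a loss; above $516 it earns a profit.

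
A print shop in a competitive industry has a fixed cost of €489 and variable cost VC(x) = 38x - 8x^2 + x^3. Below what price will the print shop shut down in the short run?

€22 per unit

The shutdown price is the minimum of AVC. VC = 38x - 8x^2 + x^3, so AVC = 38 - 8x + x^2.
dAVC/dx = -8 + 2x = 0 gives x = 4. min AVC = 38 - 8·4 + 4^2 = 22.
So the shutdown price is €22.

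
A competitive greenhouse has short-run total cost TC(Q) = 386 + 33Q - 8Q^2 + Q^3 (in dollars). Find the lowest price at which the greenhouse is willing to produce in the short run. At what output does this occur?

Short-run supply begins at min AVC. From VC = 33Q - 8Q^2 + Q^3, AVC = 33 - 8Q + Q^2.
dAVC/dQ = -8 + 2Q = 0 gives Q = 4. min AVC = 33 - 8·4 + 4^2 = 17.
So the shutdown price is $17.

$17 per unit, at Q = 4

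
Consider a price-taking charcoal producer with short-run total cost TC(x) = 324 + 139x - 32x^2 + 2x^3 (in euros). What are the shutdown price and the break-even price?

Shutdown price = €11; break-even price = €49

AVC = 139 - 32x + 2x^2; minimized at x = 8, giving min AVC = €11. That is the shutdown price.
ATC = 324/x + 139 - 32x + 2x^2. Setting dATC/dx = −324/x^2 − 32 + 4x = 0 gives x = 9 (since 4·9^3 − 32·9^2 = 324).
min ATC = 324/9 + 139 − 32·9 + 2·9^2 = €49. That is the break-even price.
Between these two prices the firm operates at a loss; above €49 it earns a profit.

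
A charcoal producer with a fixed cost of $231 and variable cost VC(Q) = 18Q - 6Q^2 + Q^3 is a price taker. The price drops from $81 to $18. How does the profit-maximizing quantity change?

AVC = 18 - 6Q + Q^2, minimized at Q = 3 where min AVC = $9. MC = 18 - 12Q + 3Q^2.
At P = $81 ≥ min AVC, set P = MC on the rising branch: Q = 7.
At P = $18 ≥ min AVC, set P = MC: Q = 4. The firm stays open but cuts output.

Output falls from 7 to 4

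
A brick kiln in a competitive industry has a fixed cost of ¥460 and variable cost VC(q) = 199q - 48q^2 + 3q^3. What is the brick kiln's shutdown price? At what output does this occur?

¥7 per unit, at q = 8

The shutdown price is the minimum of AVC. VC = 199q - 48q^2 + 3q^3, so AVC = 199 - 48q + 3q^2.
dAVC/dq = -48 + 6q = 0 gives q = 8. min AVC = 199 - 48·8 + 3·8^2 = 7.
The firm shuts down for any P below ¥7.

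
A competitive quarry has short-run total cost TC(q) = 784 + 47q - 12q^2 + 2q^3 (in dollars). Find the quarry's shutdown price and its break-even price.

Shutdown price = $29; break-even price = $173

AVC = 47 - 12q + 2q^2; minimized at q = 3, giving min AVC = $29. That is the shutdown price.
ATC = 784/q + 47 - 12q + 2q^2. Setting dATC/dq = −784/q^2 − 12 + 4q = 0 gives q = 7 (since 4·7^3 − 12·7^2 = 784).
min ATC = 784/7 + 47 − 12·7 + 2·7^2 = $173. That is the break-even price.
For $29 ≤ P < $173 the firm produces at a loss; below $29 it shuts down.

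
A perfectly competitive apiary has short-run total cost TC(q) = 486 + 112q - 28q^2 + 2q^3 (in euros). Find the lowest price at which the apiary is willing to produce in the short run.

Short-run supply begins at min AVC. From VC = 112q - 28q^2 + 2q^3, AVC = 112 - 28q + 2q^2.
dAVC/dq = -28 + 4q = 0 gives q = 7. min AVC = 112 - 28·7 + 2·7^2 = 14.
For P < €14 the firm produces nothing.

€14 per unit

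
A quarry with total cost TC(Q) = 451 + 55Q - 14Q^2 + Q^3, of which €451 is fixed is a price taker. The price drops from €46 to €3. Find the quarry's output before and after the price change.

MC = 55 - 28Q + 3Q^2; the shutdown threshold is min AVC = €6 (at Q = 7).
At P = €46 ≥ min AVC, set P = MC on the rising branch: Q = 9.
At P = €3 < min AVC = €6, price no longer covers variable cost at any output, so the firm shuts down: Q = 0.

Output falls from 9 to 0 (the firm shuts down)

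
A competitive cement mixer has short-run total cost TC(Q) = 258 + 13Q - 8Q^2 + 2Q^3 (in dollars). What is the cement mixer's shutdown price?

$5 per unit

The firm shuts down when price falls below the minimum of average variable cost. AVC = VC/Q = 13 - 8Q + 2Q^2.
At the minimum of AVC, MC = AVC. MC = 13 - 16Q + 6Q^2; setting MC = AVC gives 4Q^2 - 8Q = 0, so Q = 2. min AVC = 5.
The firm shuts down for any P below $5.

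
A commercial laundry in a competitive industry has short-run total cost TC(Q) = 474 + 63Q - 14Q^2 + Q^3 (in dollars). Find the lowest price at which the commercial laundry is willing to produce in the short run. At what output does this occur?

The shutdown price is the minimum of AVC. VC = 63Q - 14Q^2 + Q^3, so AVC = 63 - 14Q + Q^2.
dAVC/dQ = -14 + 2Q = 0 gives Q = 7. min AVC = 63 - 14·7 + 7^2 = 14.
The firm shuts down for any P below $14.

$14 per unit, at Q = 7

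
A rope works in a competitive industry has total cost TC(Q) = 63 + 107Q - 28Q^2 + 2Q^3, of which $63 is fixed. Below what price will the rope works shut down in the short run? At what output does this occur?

$9 per unit, at Q = 7

Short-run supply begins at min AVC. From VC = 107Q - 28Q^2 + 2Q^3, AVC = 107 - 28Q + 2Q^2.
At the minimum of AVC, MC = AVC. MC = 107 - 56Q + 6Q^2; setting MC = AVC gives 4Q^2 - 28Q = 0, so Q = 7. min AVC = 9.
The firm shuts down for any P below $9.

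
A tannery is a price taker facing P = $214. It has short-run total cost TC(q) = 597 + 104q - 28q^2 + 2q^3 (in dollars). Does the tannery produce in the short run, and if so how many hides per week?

Strip out fixed cost: VC = 104q - 28q^2 + 2q^3. Then AVC = 104 - 28q + 2q^2 and MC = 104 - 56q + 6q^2.
The AVC parabola has its vertex at q = 28/4 = 7, where AVC = 104 - 28·7 + 2·7^2 = $6.
Since P = $214 ≥ min AVC = $6, price covers variable cost and the firm should produce.
Solving P = MC: -110 - 56q + 6q^2 = 0 ⇒ q = -5/3 or 11. On the upward-sloping branch, q* = 11.
Check: AVC at q = 11 is $38 ≤ P, so revenue covers variable cost.
Profit = P·q − TC = 214·11 − 1015 = $1339.

Produce at q = 11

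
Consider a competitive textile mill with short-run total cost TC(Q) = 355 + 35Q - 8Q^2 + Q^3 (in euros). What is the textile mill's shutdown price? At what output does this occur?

The firm shuts down when price falls below the minimum of average variable cost. AVC = VC/Q = 35 - 8Q + Q^2.
At the minimum of AVC, MC = AVC. MC = 35 - 16Q + 3Q^2; setting MC = AVC gives 2Q^2 - 8Q = 0, so Q = 4. min AVC = 19.
So the shutdown price is €19.

€19 per unit, at Q = 4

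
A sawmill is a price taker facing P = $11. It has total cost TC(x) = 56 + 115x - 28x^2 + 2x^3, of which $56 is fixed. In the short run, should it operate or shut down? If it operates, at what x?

Shut down

From TC, MC = TC'(x) = 115 - 56x + 6x^2 and AVC = VC/x = 115 - 28x + 2x^2.
AVC hits its minimum where MC = AVC, at x = 7, giving min AVC = 115 - 28·7 + 2·7^2 = $17.
P = $11 lies below min AVC = $17; no output level covers variable cost.
Best response: produce nothing and absorb the $56 fixed cost.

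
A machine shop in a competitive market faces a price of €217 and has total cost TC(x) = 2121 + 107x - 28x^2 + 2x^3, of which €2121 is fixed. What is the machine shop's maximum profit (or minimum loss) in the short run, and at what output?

Profit = -€185 at x = 11

AVC = 107 - 28x + 2x^2; min AVC = €9 at x = 7. Since P = €217 ≥ min AVC, the firm produces.
With MC = 107 - 56x + 6x^2, P = MC on the upward-sloping part at x* = 11.
TR = 217·11 = 2387. TC = 2121 + 451 = 2572. Profit = 2387 − 2572 = -€185.
That loss of €185 beats the €2121 the firm would lose by shutting down; producing recovers €1936 of fixed cost.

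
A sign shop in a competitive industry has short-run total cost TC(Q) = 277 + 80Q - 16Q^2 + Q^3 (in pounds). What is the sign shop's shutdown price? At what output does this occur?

The firm shuts down when price falls below the minimum of average variable cost. AVC = VC/Q = 80 - 16Q + Q^2.
At the minimum of AVC, MC = AVC. MC = 80 - 32Q + 3Q^2; setting MC = AVC gives 2Q^2 - 16Q = 0, so Q = 8. min AVC = 16.
So the shutdown price is £16.

£16 per unit, at Q = 8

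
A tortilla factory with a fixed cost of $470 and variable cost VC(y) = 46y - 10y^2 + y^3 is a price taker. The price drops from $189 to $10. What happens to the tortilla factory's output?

Output falls from 11 to 0 (the firm shuts down)

AVC = 46 - 10y + y^2, minimized at y = 5 where min AVC = $21. MC = 46 - 20y + 3y^2.
At P = $189 ≥ min AVC, set P = MC on the rising branch: y = 11.
At P = $10 < min AVC = $21, price no longer covers variable cost at any output, so the firm shuts down: y = 0.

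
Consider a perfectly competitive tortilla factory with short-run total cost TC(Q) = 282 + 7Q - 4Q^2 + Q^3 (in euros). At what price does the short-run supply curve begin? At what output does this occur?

Short-run supply begins at min AVC. From VC = 7Q - 4Q^2 + Q^3, AVC = 7 - 4Q + Q^2.
dAVC/dQ = -4 + 2Q = 0 gives Q = 2. min AVC = 7 - 4·2 + 2^2 = 3.
The firm shuts down for any P below €3.

€3 per unit, at Q = 2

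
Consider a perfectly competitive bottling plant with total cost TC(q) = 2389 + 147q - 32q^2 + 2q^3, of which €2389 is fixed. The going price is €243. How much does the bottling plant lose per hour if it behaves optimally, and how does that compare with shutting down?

Profit = -€85 at q = 12

AVC = 147 - 32q + 2q^2 has its minimum €19 at q = 8; price €243 clears that bar, so the firm operates.
With MC = 147 - 64q + 6q^2, P = MC on the upward-sloping part at q* = 12.
TR = 243·12 = 2916. TC = 2389 + 612 = 3001. Profit = 2916 − 3001 = -€85.
That loss of €85 beats the €2389 the firm would lose by shutting down; producing recovers €2304 of fixed cost.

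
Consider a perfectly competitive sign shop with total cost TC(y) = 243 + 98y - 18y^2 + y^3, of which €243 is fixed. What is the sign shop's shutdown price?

€17 per unit

The shutdown price is the minimum of AVC. VC = 98y - 18y^2 + y^3, so AVC = 98 - 18y + y^2.
At the minimum of AVC, MC = AVC. MC = 98 - 36y + 3y^2; setting MC = AVC gives 2y^2 - 18y = 0, so y = 9. min AVC = 17.
For P < €17 the firm produces nothing.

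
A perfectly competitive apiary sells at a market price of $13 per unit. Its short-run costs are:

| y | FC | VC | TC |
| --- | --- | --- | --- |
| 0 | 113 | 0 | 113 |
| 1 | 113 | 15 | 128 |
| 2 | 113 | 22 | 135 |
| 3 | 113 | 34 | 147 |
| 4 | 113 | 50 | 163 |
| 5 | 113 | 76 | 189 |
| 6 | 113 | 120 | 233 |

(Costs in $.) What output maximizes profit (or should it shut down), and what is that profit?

y = 3; profit = -$108

Compute π = P·y − TC at each output: y=0: -113; y=1: -115; y=2: -109; y=3: -108; y=4: -111; y=5: -124; y=6: -155.
Profit is maximized at y = 3. AVC there is 34/3 = $11.33 ≤ P, so producing beats shutting down (which would give -$113).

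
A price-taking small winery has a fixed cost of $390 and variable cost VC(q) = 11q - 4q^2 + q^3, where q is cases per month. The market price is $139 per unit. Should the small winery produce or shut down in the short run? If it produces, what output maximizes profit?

Produce at q = 8

From TC, MC = TC'(q) = 11 - 8q + 3q^2 and AVC = VC/q = 11 - 4q + q^2.
AVC hits its minimum where MC = AVC, at q = 2, giving min AVC = 11 - 4·2 + 2^2 = $7.
Because $139 ≥ $7, revenue can cover variable cost; the firm operates.
Solving P = MC: -128 - 8q + 3q^2 = 0 ⇒ q = -16/3 or 8. On the upward-sloping branch, q* = 8.
Check: AVC at q = 8 is $43 ≤ P, so revenue covers variable cost.
Profit = P·q − TC = 139·8 − 734 = $378.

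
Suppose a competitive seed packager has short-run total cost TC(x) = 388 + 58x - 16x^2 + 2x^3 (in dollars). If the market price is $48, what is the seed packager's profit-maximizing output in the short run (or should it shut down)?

Variable cost is VC = 58x - 16x^2 + 2x^3, so AVC = VC/x = 58 - 16x + 2x^2 and MC = dTC/dx = 58 - 32x + 6x^2.
The AVC parabola has its vertex at x = 16/4 = 4, where AVC = 58 - 16·4 + 2·4^2 = $26.
Since P = $48 ≥ min AVC = $26, price covers variable cost and the firm should produce.
Set P = MC: 48 = 58 - 32x + 6x^2 → 10 - 32x + 6x^2 = 0. The roots are x = 1/3 and x = 5; the profit-maximizing output is on the rising part of MC, so x* = 5.
Check: AVC at x = 5 is $28 ≤ P, so revenue covers variable cost.
Profit = P·x − TC = 48·5 − 528 = -$288, a loss, but smaller than the $388 fixed cost the firm would lose by shutting down.

Produce at x = 5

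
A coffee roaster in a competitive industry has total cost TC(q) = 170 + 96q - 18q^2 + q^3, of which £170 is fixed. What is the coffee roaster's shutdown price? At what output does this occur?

£15 per unit, at q = 9

The shutdown price is the minimum of AVC. VC = 96q - 18q^2 + q^3, so AVC = 96 - 18q + q^2.
dAVC/dq = -18 + 2q = 0 gives q = 9. min AVC = 96 - 18·9 + 9^2 = 15.
The firm shuts down for any P below £15.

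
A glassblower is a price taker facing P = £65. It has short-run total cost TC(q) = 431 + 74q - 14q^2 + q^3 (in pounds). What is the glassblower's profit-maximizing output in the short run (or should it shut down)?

Produce at q = 9

From TC, MC = TC'(q) = 74 - 28q + 3q^2 and AVC = VC/q = 74 - 14q + q^2.
The AVC parabola has its vertex at q = 14/2 = 7, where AVC = 74 - 14·7 + 7^2 = £25.
Because £65 ≥ £25, revenue can cover variable cost; the firm operates.
Solving P = MC: 9 - 28q + 3q^2 = 0 ⇒ q = 1/3 or 9. On the upward-sloping branch, q* = 9.
Check: AVC at q = 9 is £29 ≤ P, so revenue covers variable cost.
Profit = P·q − TC = 65·9 − 692 = -£107, a loss, but smaller than the £431 fixed cost the firm would lose by shutting down.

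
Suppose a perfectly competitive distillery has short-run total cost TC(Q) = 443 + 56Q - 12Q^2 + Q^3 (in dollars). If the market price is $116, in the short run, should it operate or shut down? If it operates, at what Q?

Variable cost is VC = 56Q - 12Q^2 + Q^3, so AVC = VC/Q = 56 - 12Q + Q^2 and MC = dTC/dQ = 56 - 24Q + 3Q^2.
AVC is minimized where dAVC/dQ = -12 + 2Q = 0, at Q = 6; min AVC = 56 - 12·6 + 6^2 = $20.
Because $116 ≥ $20, revenue can cover variable cost; the firm operates.
Set P = MC: 116 = 56 - 24Q + 3Q^2 → -60 - 24Q + 3Q^2 = 0. The roots are Q = -2 and Q = 10; the profit-maximizing output is on the rising part of MC, so Q* = 10.
Check: AVC at Q = 10 is $36 ≤ P, so revenue covers variable cost.
Profit = P·Q − TC = 116·10 − 803 = $357.

Produce at Q = 10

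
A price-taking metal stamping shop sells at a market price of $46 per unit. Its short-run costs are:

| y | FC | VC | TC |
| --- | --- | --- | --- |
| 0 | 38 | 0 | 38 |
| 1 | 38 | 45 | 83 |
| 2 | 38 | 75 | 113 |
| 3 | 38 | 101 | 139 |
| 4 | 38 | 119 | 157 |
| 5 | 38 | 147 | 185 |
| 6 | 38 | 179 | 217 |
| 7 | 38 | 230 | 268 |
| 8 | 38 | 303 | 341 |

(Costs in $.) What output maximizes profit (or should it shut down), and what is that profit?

Profit at each row (π = 46y − TC): y=0: -38; y=1: -37; y=2: -21; y=3: -1; y=4: 27; y=5: 45; y=6: 59; y=7: 54; y=8: 27.
Profit is maximized at y = 6. AVC there is 179/6 = $29.83 ≤ P, so producing beats shutting down (which would give -$38).

y = 6; profit = $59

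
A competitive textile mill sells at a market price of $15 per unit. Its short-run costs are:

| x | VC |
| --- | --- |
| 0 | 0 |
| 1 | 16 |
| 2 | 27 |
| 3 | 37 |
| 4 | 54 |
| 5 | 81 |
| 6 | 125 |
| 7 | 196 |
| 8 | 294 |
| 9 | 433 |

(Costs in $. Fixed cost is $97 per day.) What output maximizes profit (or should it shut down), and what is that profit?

Tabulate TR − TC: x=0: -97; x=1: -98; x=2: -94; x=3: -89; x=4: -91; x=5: -103; x=6: -132; x=7: -188; x=8: -271; x=9: -395.
Profit is maximized at x = 3. AVC there is 37/3 = $12.33 ≤ P, so producing beats shutting down (which would give -$97).

x = 3; profit = -$89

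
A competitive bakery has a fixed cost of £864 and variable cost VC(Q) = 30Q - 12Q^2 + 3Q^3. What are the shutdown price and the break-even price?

AVC = 30 - 12Q + 3Q^2; minimized at Q = 2, giving min AVC = £18. That is the shutdown price.
ATC = 864/Q + 30 - 12Q + 3Q^2. Setting dATC/dQ = −864/Q^2 − 12 + 6Q = 0 gives Q = 6 (since 6·6^3 − 12·6^2 = 864).
min ATC = 864/6 + 30 − 12·6 + 3·6^2 = £210. That is the break-even price.
For £18 ≤ P < £210 the firm produces at a loss; below £18 it shuts down.

Shutdown price = £18; break-even price = £210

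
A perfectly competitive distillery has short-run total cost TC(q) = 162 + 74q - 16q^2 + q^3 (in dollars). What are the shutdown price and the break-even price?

Shutdown price = $10; break-even price = $29

Shutdown price = min AVC. AVC = 74 - 16q + q^2, with vertex at q = 8 and minimum $10.
ATC = 162/q + 74 - 16q + q^2. Setting dATC/dq = −162/q^2 − 16 + 2q = 0 gives q = 9 (since 2·9^3 − 16·9^2 = 162).
min ATC = 162/9 + 74 − 16·9 + 9^2 = $29. That is the break-even price.
Between these two prices the firm operates at a loss; above $29 it earns a profit.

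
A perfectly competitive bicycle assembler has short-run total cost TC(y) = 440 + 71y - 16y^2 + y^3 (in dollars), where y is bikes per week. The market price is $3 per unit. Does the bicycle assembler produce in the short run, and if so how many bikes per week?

Strip out fixed cost: VC = 71y - 16y^2 + y^3. Then AVC = 71 - 16y + y^2 and MC = 71 - 32y + 3y^2.
AVC hits its minimum where MC = AVC, at y = 8, giving min AVC = 71 - 16·8 + 8^2 = $7.
With P < min AVC ($3 < $7), every unit sold adds to the loss.
Best response: produce nothing and absorb the $440 fixed cost.

Shut down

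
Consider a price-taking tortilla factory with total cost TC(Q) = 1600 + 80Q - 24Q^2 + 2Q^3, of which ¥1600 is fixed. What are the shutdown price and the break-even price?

AVC = 80 - 24Q + 2Q^2; minimized at Q = 6, giving min AVC = ¥8. That is the shutdown price.
ATC = 1600/Q + 80 - 24Q + 2Q^2. Setting dATC/dQ = −1600/Q^2 − 24 + 4Q = 0 gives Q = 10 (since 4·10^3 − 24·10^2 = 1600).
min ATC = 1600/10 + 80 − 24·10 + 2·10^2 = ¥200. That is the break-even price.
For ¥8 ≤ P < ¥200 the firm produces at a loss; below ¥8 it shuts down.

Shutdown price = ¥8; break-even price = ¥200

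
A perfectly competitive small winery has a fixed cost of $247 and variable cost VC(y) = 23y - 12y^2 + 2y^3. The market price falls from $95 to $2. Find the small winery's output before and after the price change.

AVC = 23 - 12y + 2y^2, minimized at y = 3 where min AVC = $5. MC = 23 - 24y + 6y^2.
At P = $95 ≥ min AVC, set P = MC on the rising branch: y = 6.
At P = $2 < min AVC = $5, price no longer covers variable cost at any output, so the firm shuts down: y = 0.

Output falls from 6 to 0 (the firm shuts down)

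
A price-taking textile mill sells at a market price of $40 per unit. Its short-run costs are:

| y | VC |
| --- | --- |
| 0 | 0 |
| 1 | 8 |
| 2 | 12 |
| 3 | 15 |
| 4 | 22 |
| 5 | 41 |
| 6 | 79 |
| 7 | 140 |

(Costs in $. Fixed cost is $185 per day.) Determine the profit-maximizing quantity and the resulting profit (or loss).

y = 6; profit = -$24

Tabulate TR − TC: y=0: -185; y=1: -153; y=2: -117; y=3: -80; y=4: -47; y=5: -26; y=6: -24; y=7: -45.
Profit is maximized at y = 6. AVC there is 79/6 = $13.17 ≤ P, so producing beats shutting down (which would give -$185).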